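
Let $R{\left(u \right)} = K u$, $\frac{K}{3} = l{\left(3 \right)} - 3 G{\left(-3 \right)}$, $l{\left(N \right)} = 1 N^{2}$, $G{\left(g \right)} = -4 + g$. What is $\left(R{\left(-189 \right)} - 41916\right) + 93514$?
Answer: $34588$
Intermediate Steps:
$l{\left(N \right)} = N^{2}$
$K = 90$ ($K = 3 \left(3^{2} - 3 \left(-4 - 3\right)\right) = 3 \left(9 - -21\right) = 3 \left(9 + 21\right) = 3 \cdot 30 = 90$)
$R{\left(u \right)} = 90 u$
$\left(R{\left(-189 \right)} - 41916\right) + 93514 = \left(90 \left(-189\right) - 41916\right) + 93514 = \left(-17010 - 41916\right) + 93514 = -58926 + 93514 = 34588$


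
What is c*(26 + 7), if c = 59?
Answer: 1947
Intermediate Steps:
c*(26 + 7) = 59*(26 + 7) = 59*33 = 1947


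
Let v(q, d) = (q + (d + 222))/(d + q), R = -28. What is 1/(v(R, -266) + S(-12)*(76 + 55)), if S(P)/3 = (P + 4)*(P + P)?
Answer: 49/3697356 ≈ 1.3253e-5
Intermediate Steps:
v(q, d) = (222 + d + q)/(d + q) (v(q, d) = (q + (222 + d))/(d + q) = (222 + d + q)/(d + q))
S(P) = 6*P*(4 + P) (S(P) = 3*((P + 4)*(P + P)) = 3*((4 + P)*(2*P)) = 3*(2*P*(4 + P)) = 6*P*(4 + P))
1/(v(R, -266) + S(-12)*(76 + 55)) = 1/((222 - 266 - 28)/(-266 - 28) + (6*(-12)*(4 - 12))*(76 + 55)) = 1/(-72/(-294) + (6*(-12)*(-8))*131) = 1/(-1/294*(-72) + 576*131) = 1/(12/49 + 75456) = 1/(3697356/49) = 49/3697356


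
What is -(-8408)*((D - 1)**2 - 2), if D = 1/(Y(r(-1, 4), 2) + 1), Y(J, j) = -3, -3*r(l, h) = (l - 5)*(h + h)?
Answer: 2102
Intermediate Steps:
r(l, h) = -2*h*(-5 + l)/3 (r(l, h) = -(l - 5)*(h + h)/3 = -(-5 + l)*2*h/3 = -2*h*(-5 + l)/3)
D = -1/2 (D = 1/(-3 + 1) = 1/(-2) = -1/2 ≈ -0.50000)
-(-8408)*((D - 1)**2 - 2) = -(-8408)*((-1/2 - 1)**2 - 2) = -(-8408)*((-3/2)**2 - 2) = -(-8408)*(9/4 - 2) = -(-8408)/4 = -8408*(-1/4) = 2102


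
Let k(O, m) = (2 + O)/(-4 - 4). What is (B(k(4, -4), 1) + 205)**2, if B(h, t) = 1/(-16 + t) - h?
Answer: 152300281/3600 ≈ 42306.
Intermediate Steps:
k(O, m) = -1/4 - O/8 (k(O, m) = (2 + O)/(-8) = (2 + O)*(-1/8) = -1/4 - O/8)
(B(k(4, -4), 1) + 205)**2 = ((1 + 16*(-1/4 - 1/8*4) - 1*(-1/4 - 1/8*4)*1)/(-16 + 1) + 205)**2 = ((1 + 16*(-1/4 - 1/2) - 1*(-1/4 - 1/2)*1)/(-15) + 205)**2 = (-(1 + 16*(-3/4) - 1*(-3/4)*1)/15 + 205)**2 = (-(1 - 12 + 3/4)/15 + 205)**2 = (-1/15*(-41/4) + 205)**2 = (41/60 + 205)**2 = (12341/60)**2 = 152300281/3600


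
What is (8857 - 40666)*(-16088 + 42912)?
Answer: -853244616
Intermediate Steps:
(8857 - 40666)*(-16088 + 42912) = -31809*26824 = -853244616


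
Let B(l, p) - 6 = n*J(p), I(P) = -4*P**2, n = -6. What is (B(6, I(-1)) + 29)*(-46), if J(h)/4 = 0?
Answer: -1610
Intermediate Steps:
J(h) = 0 (J(h) = 4*0 = 0)
B(l, p) = 6 (B(l, p) = 6 - 6*0 = 6 + 0 = 6)
(B(6, I(-1)) + 29)*(-46) = (6 + 29)*(-46) = 35*(-46) = -1610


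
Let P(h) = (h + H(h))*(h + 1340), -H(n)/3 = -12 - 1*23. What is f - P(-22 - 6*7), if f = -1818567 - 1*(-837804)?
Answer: -1033079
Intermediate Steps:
H(n) = 105 (H(n) = -3*(-12 - 1*23) = -3*(-12 - 23) = -3*(-35) = 105)
P(h) = (105 + h)*(1340 + h) (P(h) = (h + 105)*(h + 1340) = (105 + h)*(1340 + h))
f = -980763 (f = -1818567 + 837804 = -980763)
f - P(-22 - 6*7) = -980763 - (140700 + (-22 - 6*7)² + 1445*(-22 - 6*7)) = -980763 - (140700 + (-22 - 42)² + 1445*(-22 - 42)) = -980763 - (140700 + (-64)² + 1445*(-64)) = -980763 - (140700 + 4096 - 92480) = -980763 - 1*52316 = -980763 - 52316 = -1033079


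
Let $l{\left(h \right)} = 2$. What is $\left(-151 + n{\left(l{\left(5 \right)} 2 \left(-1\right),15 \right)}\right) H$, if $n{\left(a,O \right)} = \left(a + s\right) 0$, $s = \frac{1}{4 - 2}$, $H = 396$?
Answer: $-59796$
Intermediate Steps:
$s = \frac{1}{2} \approx 0.5$
$n{\left(a,O \right)} = 0$ ($n{\left(a,O \right)} = \left(a + \frac{1}{2}\right) 0 = \left(\frac{1}{2} + a\right) 0 = 0$)
$\left(-151 + n{\left(l{\left(5 \right)} 2 \left(-1\right),15 \right)}\right) H = \left(-151 + 0\right) 396 = \left(-151\right) 396 = -59796$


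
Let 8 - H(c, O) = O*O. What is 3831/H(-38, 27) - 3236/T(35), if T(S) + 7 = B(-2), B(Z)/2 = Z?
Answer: 2291015/7931 ≈ 288.87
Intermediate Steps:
B(Z) = 2*Z
T(S) = -11 (T(S) = -7 + 2*(-2) = -7 - 4 = -11)
H(c, O) = 8 - O² (H(c, O) = 8 - O*O = 8 - O²)
3831/H(-38, 27) - 3236/T(35) = 3831/(8 - 1*27²) - 3236/(-11) = 3831/(8 - 1*729) - 3236*(-1/11) = 3831/(8 - 729) + 3236/11 = 3831/(-721) + 3236/11 = 3831*(-1/721) + 3236/11 = -3831/721 + 3236/11 = 2291015/7931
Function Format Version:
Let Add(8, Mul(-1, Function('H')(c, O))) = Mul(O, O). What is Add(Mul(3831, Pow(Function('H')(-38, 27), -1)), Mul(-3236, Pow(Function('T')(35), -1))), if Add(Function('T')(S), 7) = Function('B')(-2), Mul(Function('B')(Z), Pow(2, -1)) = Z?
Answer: Rational(2291015, 7931) ≈ 288.87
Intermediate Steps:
Function('B')(Z) = Mul(2, Z)
Function('T')(S) = -11 (Function('T')(S) = Add(-7, Mul(2, -2)) = Add(-7, -4) = -11)
Function('H')(c, O) = Add(8, Mul(-1, Pow(O, 2))) (Function('H')(c, O) = Add(8, Mul(-1, Mul(O, O))) = Add(8, Mul(-1, Pow(O, 2))))
Add(Mul(3831, Pow(Function('H')(-38, 27), -1)), Mul(-3236, Pow(Function('T')(35), -1))) = Add(Mul(3831, Pow(Add(8, Mul(-1, Pow(27, 2))), -1)), Mul(-3236, Pow(-11, -1))) = Add(Mul(3831, Pow(Add(8, Mul(-1, 729)), -1)), Mul(-3236, Rational(-1, 11))) = Add(Mul(3831, Pow(Add(8, -729), -1)), Rational(3236, 11)) = Add(Mul(3831, Pow(-721, -1)), Rational(3236, 11)) = Add(Mul(3831, Rational(-1, 721)), Rational(3236, 11)) = Add(Rational(-3831, 721), Rational(3236, 11)) = Rational(2291015, 7931)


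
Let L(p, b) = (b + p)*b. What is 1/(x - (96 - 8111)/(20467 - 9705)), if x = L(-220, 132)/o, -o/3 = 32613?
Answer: 350981106/303063659 ≈ 1.1581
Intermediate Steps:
o = -97839 (o = -3*32613 = -97839)
L(p, b) = b*(b + p)
x = 3872/32613 (x = (132*(132 - 220))/(-97839) = (132*(-88))*(-1/97839) = -11616*(-1/97839) = 3872/32613 ≈ 0.11873)
1/(x - (96 - 8111)/(20467 - 9705)) = 1/(3872/32613 - (96 - 8111)/(20467 - 9705)) = 1/(3872/32613 - (-8015)/10762) = 1/(3872/32613 - 1*(-8015/10762)) = 1/(3872/32613 + 8015/10762) = 1/(303063659/350981106) = 350981106/303063659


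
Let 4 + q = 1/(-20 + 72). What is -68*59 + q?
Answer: -208831/52 ≈ -4016.0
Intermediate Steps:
q = -207/52 (q = -4 + 1/(-20 + 72) = -4 + 1/52 = -207/52 ≈ -3.9808)
-68*59 + q = -68*59 - 207/52 = -4012 - 207/52 = -208831/52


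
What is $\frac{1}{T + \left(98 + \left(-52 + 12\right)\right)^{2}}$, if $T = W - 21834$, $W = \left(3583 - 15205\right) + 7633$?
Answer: $- \frac{1}{22459} \approx -4.4526 \cdot 10^{-5}$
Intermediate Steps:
$W = -3989$ ($W = -11622 + 7633 = -3989$)
$T = -25823$ ($T = -3989 - 21834 = -25823$)
$\frac{1}{T + \left(98 + \left(-52 + 12\right)\right)^{2}} = \frac{1}{-25823 + \left(98 + \left(-52 + 12\right)\right)^{2}} = \frac{1}{-25823 + \left(98 - 40\right)^{2}} = \frac{1}{-25823 + 58^{2}} = \frac{1}{-25823 + 3364} = \frac{1}{-22459} = - \frac{1}{22459}$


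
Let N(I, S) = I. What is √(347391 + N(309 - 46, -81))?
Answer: √347654 ≈ 589.62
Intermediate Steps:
√(347391 + N(309 - 46, -81)) = √(347391 + (309 - 46)) = √(347391 + 263) = √347654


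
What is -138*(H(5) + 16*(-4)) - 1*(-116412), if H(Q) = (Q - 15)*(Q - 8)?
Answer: 121104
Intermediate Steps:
H(Q) = (-15 + Q)*(-8 + Q)
-138*(H(5) + 16*(-4)) - 1*(-116412) = -138*((120 + 5**2 - 23*5) + 16*(-4)) - 1*(-116412) = -138*((120 + 25 - 115) - 64) + 116412 = -138*(30 - 64) + 116412 = -138*(-34) + 116412 = 4692 + 116412 = 121104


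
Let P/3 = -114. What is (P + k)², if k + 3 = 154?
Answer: 36481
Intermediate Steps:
P = -342 (P = 3*(-114) = -342)
k = 151 (k = -3 + 154 = 151)
(P + k)² = (-342 + 151)² = (-191)² = 36481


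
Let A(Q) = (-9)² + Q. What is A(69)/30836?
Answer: 75/15418 ≈ 0.0048644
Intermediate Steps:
A(Q) = 81 + Q
A(69)/30836 = (81 + 69)/30836 = 150*(1/30836) = 75/15418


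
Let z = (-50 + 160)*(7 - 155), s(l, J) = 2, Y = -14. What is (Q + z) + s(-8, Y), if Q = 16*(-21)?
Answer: -16614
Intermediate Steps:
Q = -336
z = -16280 (z = 110*(-148) = -16280)
(Q + z) + s(-8, Y) = (-336 - 16280) + 2 = -16616 + 2 = -16614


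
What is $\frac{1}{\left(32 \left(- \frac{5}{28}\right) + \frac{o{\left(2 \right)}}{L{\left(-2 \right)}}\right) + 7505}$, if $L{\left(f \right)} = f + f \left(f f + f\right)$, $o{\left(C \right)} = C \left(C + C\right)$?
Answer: $\frac{21}{157457} \approx 0.00013337$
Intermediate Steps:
$o{\left(C \right)} = 2 C^{2}$ ($o{\left(C \right)} = C 2 C = 2 C^{2}$)
$L{\left(f \right)} = f + f \left(f + f^{2}\right)$ ($L{\left(f \right)} = f + f \left(f^{2} + f\right) = f + f \left(f + f^{2}\right)$)
$\frac{1}{\left(32 \left(- \frac{5}{28}\right) + \frac{o{\left(2 \right)}}{L{\left(-2 \right)}}\right) + 7505} = \frac{1}{\left(32 \left(- \frac{5}{28}\right) + \frac{2 \cdot 2^{2}}{\left(-2\right) \left(1 - 2 + \left(-2\right)^{2}\right)}\right) + 7505} = \frac{1}{\left(32 \left(\left(-5\right) \frac{1}{28}\right) + \frac{2 \cdot 4}{\left(-2\right) \left(1 - 2 + 4\right)}\right) + 7505} = \frac{1}{\left(32 \left(- \frac{5}{28}\right) + \frac{8}{\left(-2\right) 3}\right) + 7505} = \frac{1}{\left(- \frac{40}{7} + \frac{8}{-6}\right) + 7505} = \frac{1}{\left(- \frac{40}{7} + 8 \left(- \frac{1}{6}\right)\right) + 7505} = \frac{1}{\left(- \frac{40}{7} - \frac{4}{3}\right) + 7505} = \frac{1}{- \frac{148}{21} + 7505} = \frac{1}{\frac{157457}{21}} = \frac{21}{157457}$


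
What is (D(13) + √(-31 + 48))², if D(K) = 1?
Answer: (1 + √17)² ≈ 26.246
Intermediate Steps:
(D(13) + √(-31 + 48))² = (1 + √(-31 + 48))² = (1 + √17)²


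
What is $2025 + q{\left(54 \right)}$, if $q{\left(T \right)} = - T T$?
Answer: $-891$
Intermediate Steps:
$q{\left(T \right)} = - T^{2}$
$2025 + q{\left(54 \right)} = 2025 - 54^{2} = 2025 - 2916 = -891$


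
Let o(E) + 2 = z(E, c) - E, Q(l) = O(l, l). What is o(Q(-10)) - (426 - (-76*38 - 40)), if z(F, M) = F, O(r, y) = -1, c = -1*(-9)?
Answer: -3356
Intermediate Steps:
c = 9
Q(l) = -1
o(E) = -2 (o(E) = -2 + (E - E) = -2 + 0 = -2)
o(Q(-10)) - (426 - (-76*38 - 40)) = -2 - (426 - (-76*38 - 40)) = -2 - (426 - (-2888 - 40)) = -2 - (426 - 1*(-2928)) = -2 - (426 + 2928) = -2 - 1*3354 = -2 - 3354 = -3356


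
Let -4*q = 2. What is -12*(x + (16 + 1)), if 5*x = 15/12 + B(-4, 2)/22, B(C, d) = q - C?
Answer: -11406/55 ≈ -207.38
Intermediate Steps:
q = -½ (q = -¼*2 = -½ ≈ -0.50000)
B(C, d) = -½ - C
x = 31/110 (x = (15/12 + (-½ - 1*(-4))/22)/5 = (15*(1/12) + (-½ + 4)*(1/22))/5 = (5/4 + (7/2)*(1/22))/5 = (5/4 + 7/44)/5 = (⅕)*(31/22) = 31/110 ≈ 0.28182)
-12*(x + (16 + 1)) = -12*(31/110 + (16 + 1)) = -12*(31/110 + 17) = -12*1901/110 = -1*11406/55 = -11406/55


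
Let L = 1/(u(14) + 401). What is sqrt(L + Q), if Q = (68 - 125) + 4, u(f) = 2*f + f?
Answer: I*sqrt(10400754)/443 ≈ 7.28*I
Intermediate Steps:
u(f) = 3*f
L = 1/443 (L = 1/(3*14 + 401) = 1/(42 + 401) = 1/443 ≈ 0.0022573)
Q = -53 (Q = -57 + 4 = -53)
sqrt(L + Q) = sqrt(1/443 - 53) = sqrt(-23478/443) = I*sqrt(10400754)/443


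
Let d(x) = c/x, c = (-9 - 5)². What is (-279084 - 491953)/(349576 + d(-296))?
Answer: -57056738/25868575 ≈ -2.2056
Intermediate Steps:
c = 196 (c = (-14)² = 196)
d(x) = 196/x
(-279084 - 491953)/(349576 + d(-296)) = (-279084 - 491953)/(349576 + 196/(-296)) = -771037/(349576 + 196*(-1/296)) = -771037/(349576 - 49/74) = -771037/25868575/74 = -771037*74/25868575 = -57056738/25868575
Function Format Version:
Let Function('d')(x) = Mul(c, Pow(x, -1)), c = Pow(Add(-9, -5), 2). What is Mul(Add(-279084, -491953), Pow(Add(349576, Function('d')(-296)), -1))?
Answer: Rational(-57056738, 25868575) ≈ -2.2056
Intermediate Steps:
c = 196 (c = Pow(-14, 2) = 196)
Function('d')(x) = Mul(196, Pow(x, -1))
Mul(Add(-279084, -491953), Pow(Add(349576, Function('d')(-296)), -1)) = Mul(Add(-279084, -491953), Pow(Add(349576, Mul(196, Pow(-296, -1))), -1)) = Mul(-771037, Pow(Add(349576, Mul(196, Rational(-1, 296))), -1)) = Mul(-771037, Pow(Add(349576, Rational(-49, 74)), -1)) = Mul(-771037, Pow(Rational(25868575, 74), -1)) = Mul(-771037, Rational(74, 25868575)) = Rational(-57056738, 25868575)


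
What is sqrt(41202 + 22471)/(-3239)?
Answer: -sqrt(63673)/3239 ≈ -0.077905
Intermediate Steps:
sqrt(41202 + 22471)/(-3239) = sqrt(63673)*(-1/3239) = -sqrt(63673)/3239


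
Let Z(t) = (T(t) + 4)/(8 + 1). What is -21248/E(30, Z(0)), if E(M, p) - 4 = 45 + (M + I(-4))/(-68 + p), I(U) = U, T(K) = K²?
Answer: -6459392/14779 ≈ -437.07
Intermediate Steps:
Z(t) = 4/9 + t²/9 (Z(t) = (t² + 4)/(8 + 1) = (4 + t²)/9 = (4 + t²)*(⅑) = 4/9 + t²/9)
E(M, p) = 49 + (-4 + M)/(-68 + p) (E(M, p) = 4 + (45 + (M - 4)/(-68 + p)) = 4 + (45 + (-4 + M)/(-68 + p)) = 49 + (-4 + M)/(-68 + p))
-21248/E(30, Z(0)) = -21248*(-68 + (4/9 + (⅑)*0²))/(-3336 + 30 + 49*(4/9 + (⅑)*0²)) = -21248*(-68 + (4/9 + (⅑)*0))/(-3336 + 30 + 49*(4/9 + (⅑)*0)) = -21248*(-68 + (4/9 + 0))/(-3336 + 30 + 49*(4/9 + 0)) = -21248*(-68 + 4/9)/(-3336 + 30 + 49*(4/9)) = -21248*(-608/(9*(-3336 + 30 + 196/9))) = -21248/((-9/608*(-29558/9))) = -21248/14779/304 = -21248*304/14779 = -6459392/14779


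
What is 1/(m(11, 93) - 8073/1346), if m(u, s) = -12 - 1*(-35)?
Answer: 1346/22885 ≈ 0.058816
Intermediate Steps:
m(u, s) = 23 (m(u, s) = -12 + 35 = 23)
1/(m(11, 93) - 8073/1346) = 1/(23 - 8073/1346) = 1/(22885/1346) = 1346/22885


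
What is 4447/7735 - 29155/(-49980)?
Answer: 107509/92820 ≈ 1.1583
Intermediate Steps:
4447/7735 - 29155/(-49980) = 4447*(1/7735) - 29155*(-1/49980) = 4447/7735 + 7/12 = 107509/92820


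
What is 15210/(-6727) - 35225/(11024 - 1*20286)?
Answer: 96083555/62305474 ≈ 1.5421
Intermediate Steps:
15210/(-6727) - 35225/(11024 - 1*20286) = 15210*(-1/6727) - 35225/(11024 - 20286) = -15210/6727 - 35225/(-9262) = -15210/6727 - 35225*(-1/9262) = -15210/6727 + 35225/9262 = 96083555/62305474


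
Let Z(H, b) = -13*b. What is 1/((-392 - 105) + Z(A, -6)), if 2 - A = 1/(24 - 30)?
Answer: -1/419 ≈ -0.0023866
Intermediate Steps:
A = 13/6 (A = 2 - 1/(24 - 30) = 2 - 1/(-6) = 2 - 1*(-1/6) = 2 + 1/6 = 13/6 ≈ 2.1667)
1/((-392 - 105) + Z(A, -6)) = 1/((-392 - 105) - 13*(-6)) = 1/(-497 + 78) = 1/(-419) = -1/419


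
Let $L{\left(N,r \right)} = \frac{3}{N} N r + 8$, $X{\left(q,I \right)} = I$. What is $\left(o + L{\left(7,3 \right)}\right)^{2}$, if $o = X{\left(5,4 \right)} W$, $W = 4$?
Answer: $1089$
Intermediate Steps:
$L{\left(N,r \right)} = 8 + 3 r$ ($L{\left(N,r \right)} = 3 r + 8 = 8 + 3 r$)
$o = 16$ ($o = 4 \cdot 4 = 16$)
$\left(o + L{\left(7,3 \right)}\right)^{2} = \left(16 + \left(8 + 3 \cdot 3\right)\right)^{2} = \left(16 + \left(8 + 9\right)\right)^{2} = \left(16 + 17\right)^{2} = 33^{2} = 1089$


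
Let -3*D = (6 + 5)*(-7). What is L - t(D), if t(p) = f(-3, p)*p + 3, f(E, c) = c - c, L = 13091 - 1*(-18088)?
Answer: 31176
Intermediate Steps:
L = 31179 (L = 13091 + 18088 = 31179)
D = 77/3 (D = -(6 + 5)*(-7)/3 = -11*(-7)/3 = -⅓*(-77) = 77/3 ≈ 25.667)
f(E, c) = 0
t(p) = 3 (t(p) = 0*p + 3 = 0 + 3 = 3)
L - t(D) = 31179 - 1*3 = 31179 - 3 = 31176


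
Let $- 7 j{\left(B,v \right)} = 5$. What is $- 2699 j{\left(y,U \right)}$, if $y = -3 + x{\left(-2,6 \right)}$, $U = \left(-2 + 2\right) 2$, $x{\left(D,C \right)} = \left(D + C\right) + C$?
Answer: $\frac{13495}{7} \approx 1927.9$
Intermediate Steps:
$x{\left(D,C \right)} = D + 2 C$ ($x{\left(D,C \right)} = \left(C + D\right) + C = D + 2 C$)
$U = 0$ ($U = 0 \cdot 2 = 0$)
$y = 7$ ($y = -3 + \left(-2 + 2 \cdot 6\right) = -3 + \left(-2 + 12\right) = -3 + 10 = 7$)
$j{\left(B,v \right)} = - \frac{5}{7}$ ($j{\left(B,v \right)} = \left(- \frac{1}{7}\right) 5 = - \frac{5}{7}$)
$- 2699 j{\left(y,U \right)} = \left(-2699\right) \left(- \frac{5}{7}\right) = \frac{13495}{7}$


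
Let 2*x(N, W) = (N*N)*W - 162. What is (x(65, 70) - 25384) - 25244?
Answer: 97166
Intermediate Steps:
x(N, W) = -81 + W*N²/2 (x(N, W) = ((N*N)*W - 162)/2 = (N²*W - 162)/2 = (W*N² - 162)/2 = (-162 + W*N²)/2 = -81 + W*N²/2)
(x(65, 70) - 25384) - 25244 = ((-81 + (½)*70*65²) - 25384) - 25244 = ((-81 + (½)*70*4225) - 25384) - 25244 = ((-81 + 147875) - 25384) - 25244 = (147794 - 25384) - 25244 = 122410 - 25244 = 97166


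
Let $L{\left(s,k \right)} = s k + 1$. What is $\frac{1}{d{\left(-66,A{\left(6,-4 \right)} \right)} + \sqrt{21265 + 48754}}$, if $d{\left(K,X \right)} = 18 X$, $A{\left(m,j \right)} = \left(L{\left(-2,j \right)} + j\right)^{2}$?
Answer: $\frac{450}{132481} - \frac{\sqrt{70019}}{132481} \approx 0.0013994$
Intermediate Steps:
$L{\left(s,k \right)} = 1 + k s$ ($L{\left(s,k \right)} = k s + 1 = 1 + k s$)
$A{\left(m,j \right)} = \left(1 - j\right)^{2}$ ($A{\left(m,j \right)} = \left(\left(1 + j \left(-2\right)\right) + j\right)^{2} = \left(\left(1 - 2 j\right) + j\right)^{2} = \left(1 - j\right)^{2}$)
$\frac{1}{d{\left(-66,A{\left(6,-4 \right)} \right)} + \sqrt{21265 + 48754}} = \frac{1}{18 \left(1 - -4\right)^{2} + \sqrt{21265 + 48754}} = \frac{1}{18 \left(1 + 4\right)^{2} + \sqrt{70019}} = \frac{1}{18 \cdot 5^{2} + \sqrt{70019}} = \frac{1}{18 \cdot 25 + \sqrt{70019}} = \frac{1}{450 + \sqrt{70019}}$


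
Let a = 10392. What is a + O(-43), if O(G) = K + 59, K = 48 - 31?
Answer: 10468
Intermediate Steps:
K = 17
O(G) = 76 (O(G) = 17 + 59 = 76)
a + O(-43) = 10392 + 76 = 10468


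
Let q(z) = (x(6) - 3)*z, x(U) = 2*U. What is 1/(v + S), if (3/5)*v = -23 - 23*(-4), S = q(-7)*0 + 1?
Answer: 1/116 ≈ 0.0086207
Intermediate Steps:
q(z) = 9*z (q(z) = (2*6 - 3)*z = (12 - 3)*z = 9*z)
S = 1 (S = (9*(-7))*0 + 1 = -63*0 + 1 = 0 + 1 = 1)
v = 115 (v = 5*(-23 - 23*(-4))/3 = 5*(-23 + 92)/3 = (5/3)*69 = 115)
1/(v + S) = 1/(115 + 1) = 1/116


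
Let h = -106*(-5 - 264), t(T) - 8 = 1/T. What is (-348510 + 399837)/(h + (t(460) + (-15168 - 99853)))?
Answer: -23610420/39789539 ≈ -0.59338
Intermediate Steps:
t(T) = 8 + 1/T
h = 28514 (h = -106*(-269) = 28514)
(-348510 + 399837)/(h + (t(460) + (-15168 - 99853))) = (-348510 + 399837)/(28514 + ((8 + 1/460) + (-15168 - 99853))) = 51327/(28514 + ((8 + 1/460) - 115021)) = 51327/(28514 + (3681/460 - 115021)) = 51327/(28514 - 52905979/460) = 51327/(-39789539/460) = 51327*(-460/39789539) = -23610420/39789539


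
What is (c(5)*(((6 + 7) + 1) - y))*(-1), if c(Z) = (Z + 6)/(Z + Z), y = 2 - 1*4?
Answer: -88/5 ≈ -17.600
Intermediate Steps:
y = -2 (y = 2 - 4 = -2)
c(Z) = (6 + Z)/(2*Z) (c(Z) = (6 + Z)/((2*Z)) = (6 + Z)*(1/(2*Z)) = (6 + Z)/(2*Z))
(c(5)*(((6 + 7) + 1) - y))*(-1) = (((½)*(6 + 5)/5)*(((6 + 7) + 1) - 1*(-2)))*(-1) = (((½)*(⅕)*11)*((13 + 1) + 2))*(-1) = (11*(14 + 2)/10)*(-1) = ((11/10)*16)*(-1) = (88/5)*(-1) = -88/5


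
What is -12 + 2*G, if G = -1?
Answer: -14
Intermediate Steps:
-12 + 2*G = -12 + 2*(-1) = -12 - 2 = -14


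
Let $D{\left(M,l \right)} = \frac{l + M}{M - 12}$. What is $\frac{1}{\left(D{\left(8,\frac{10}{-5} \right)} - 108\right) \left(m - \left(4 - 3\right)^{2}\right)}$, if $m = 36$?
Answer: $- \frac{2}{7665} \approx -0.00026093$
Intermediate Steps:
$D{\left(M,l \right)} = \frac{M + l}{-12 + M}$
$\frac{1}{\left(D{\left(8,\frac{10}{-5} \right)} - 108\right) \left(m - \left(4 - 3\right)^{2}\right)} = \frac{1}{\left(\frac{8 + \frac{10}{-5}}{-12 + 8} - 108\right) \left(36 - \left(4 - 3\right)^{2}\right)} = \frac{1}{\left(\frac{8 + 10 \left(- \frac{1}{5}\right)}{-4} - 108\right) \left(36 - 1^{2}\right)} = \frac{1}{\left(- \frac{8 - 2}{4} - 108\right) \left(36 - 1\right)} = \frac{1}{\left(\left(- \frac{1}{4}\right) 6 - 108\right) \left(36 - 1\right)} = \frac{1}{\left(- \frac{3}{2} - 108\right) 35} = \frac{1}{\left(- \frac{219}{2}\right) 35} = \frac{1}{- \frac{7665}{2}} = - \frac{2}{7665}$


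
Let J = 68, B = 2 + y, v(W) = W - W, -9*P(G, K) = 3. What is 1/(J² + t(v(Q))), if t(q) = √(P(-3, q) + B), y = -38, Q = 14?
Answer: 13872/64144237 - I*√327/64144237 ≈ 0.00021626 - 2.8191e-7*I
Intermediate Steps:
P(G, K) = -⅓ (P(G, K) = -⅑*3 = -⅓)
v(W) = 0
B = -36 (B = 2 - 38 = -36)
t(q) = I*√327/3 (t(q) = √(-⅓ - 36) = √(-109/3) = I*√327/3)
1/(J² + t(v(Q))) = 1/(68² + I*√327/3) = 1/(4624 + I*√327/3)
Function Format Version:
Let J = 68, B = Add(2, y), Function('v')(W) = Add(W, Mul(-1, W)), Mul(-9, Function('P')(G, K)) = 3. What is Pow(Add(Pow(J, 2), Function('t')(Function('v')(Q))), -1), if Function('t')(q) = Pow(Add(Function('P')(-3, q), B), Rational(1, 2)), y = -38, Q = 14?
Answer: Add(Rational(13872, 64144237), Mul(Rational(-1, 64144237), I, Pow(327, Rational(1, 2)))) ≈ Add(0.00021626, Mul(-2.8191e-7, I))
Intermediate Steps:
Function('P')(G, K) = Rational(-1, 3) (Function('P')(G, K) = Mul(Rational(-1, 9), 3) = Rational(-1, 3))
Function('v')(W) = 0
B = -36 (B = Add(2, -38) = -36)
Function('t')(q) = Mul(Rational(1, 3), I, Pow(327, Rational(1, 2))) (Function('t')(q) = Pow(Add(Rational(-1, 3), -36), Rational(1, 2)) = Pow(Rational(-109, 3), Rational(1, 2)) = Mul(Rational(1, 3), I, Pow(327, Rational(1, 2))))
Pow(Add(Pow(J, 2), Function('t')(Function('v')(Q))), -1) = Pow(Add(Pow(68, 2), Mul(Rational(1, 3), I, Pow(327, Rational(1, 2)))), -1) = Pow(Add(4624, Mul(Rational(1, 3), I, Pow(327, Rational(1, 2)))), -1)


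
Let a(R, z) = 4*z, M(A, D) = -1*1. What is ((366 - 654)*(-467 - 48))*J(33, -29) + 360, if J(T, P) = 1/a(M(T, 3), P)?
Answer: -26640/29 ≈ -918.62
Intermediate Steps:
M(A, D) = -1
J(T, P) = 1/(4*P)
((366 - 654)*(-467 - 48))*J(33, -29) + 360 = ((366 - 654)*(-467 - 48))*((¼)/(-29)) + 360 = (-288*(-515))*((¼)*(-1/29)) + 360 = 148320*(-1/116) + 360 = -37080/29 + 360 = -26640/29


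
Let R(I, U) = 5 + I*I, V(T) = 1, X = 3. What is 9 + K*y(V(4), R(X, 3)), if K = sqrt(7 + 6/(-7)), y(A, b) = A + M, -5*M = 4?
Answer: 9 + sqrt(301)/35 ≈ 9.4957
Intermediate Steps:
M = -4/5 (M = -1/5*4 = -4/5 ≈ -0.80000)
R(I, U) = 5 + I**2
y(A, b) = -4/5 + A (y(A, b) = A - 4/5 = -4/5 + A)
K = sqrt(301)/7 (K = sqrt(7 + 6*(-1/7)) = sqrt(7 - 6/7) = sqrt(43/7) = sqrt(301)/7 ≈ 2.4785)
9 + K*y(V(4), R(X, 3)) = 9 + (sqrt(301)/7)*(-4/5 + 1) = 9 + (sqrt(301)/7)*(1/5) = 9 + sqrt(301)/35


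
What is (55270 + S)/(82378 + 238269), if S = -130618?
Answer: -75348/320647 ≈ -0.23499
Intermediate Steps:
(55270 + S)/(82378 + 238269) = (55270 - 130618)/(82378 + 238269) = -75348/320647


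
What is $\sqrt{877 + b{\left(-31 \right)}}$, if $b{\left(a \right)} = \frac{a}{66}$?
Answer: $\frac{\sqrt{3818166}}{66} \approx 29.606$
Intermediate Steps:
$b{\left(a \right)} = \frac{a}{66}$ ($b{\left(a \right)} = a \frac{1}{66} = \frac{a}{66}$)
$\sqrt{877 + b{\left(-31 \right)}} = \sqrt{877 + \frac{1}{66} \left(-31\right)} = \sqrt{877 - \frac{31}{66}} = \sqrt{\frac{57851}{66}} = \frac{\sqrt{3818166}}{66}$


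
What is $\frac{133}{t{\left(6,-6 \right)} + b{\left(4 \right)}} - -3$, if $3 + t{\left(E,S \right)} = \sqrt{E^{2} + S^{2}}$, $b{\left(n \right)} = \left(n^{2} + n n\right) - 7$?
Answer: $\frac{2081}{206} - \frac{399 \sqrt{2}}{206} \approx 7.3628$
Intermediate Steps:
$b{\left(n \right)} = -7 + 2 n^{2}$ ($b{\left(n \right)} = \left(n^{2} + n^{2}\right) - 7 = 2 n^{2} - 7 = -7 + 2 n^{2}$)
$t{\left(E,S \right)} = -3 + \sqrt{E^{2} + S^{2}}$
$\frac{133}{t{\left(6,-6 \right)} + b{\left(4 \right)}} - -3 = \frac{133}{\left(-3 + \sqrt{6^{2} + \left(-6\right)^{2}}\right) - \left(7 - 2 \cdot 4^{2}\right)} - -3 = \frac{133}{\left(-3 + \sqrt{36 + 36}\right) + \left(-7 + 2 \cdot 16\right)} + \left(-37 + 40\right) = \frac{133}{\left(-3 + \sqrt{72}\right) + \left(-7 + 32\right)} + 3 = \frac{133}{\left(-3 + 6 \sqrt{2}\right) + 25} + 3 = \frac{133}{22 + 6 \sqrt{2}} + 3 = 3 + \frac{133}{22 + 6 \sqrt{2}}$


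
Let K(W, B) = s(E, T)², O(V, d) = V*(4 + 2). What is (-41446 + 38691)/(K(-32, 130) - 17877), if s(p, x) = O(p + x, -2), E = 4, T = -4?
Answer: 2755/17877 ≈ 0.15411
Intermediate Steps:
O(V, d) = 6*V (O(V, d) = V*6 = 6*V)
s(p, x) = 6*p + 6*x (s(p, x) = 6*(p + x) = 6*p + 6*x)
K(W, B) = 0 (K(W, B) = (6*4 + 6*(-4))² = (24 - 24)² = 0² = 0)
(-41446 + 38691)/(K(-32, 130) - 17877) = (-41446 + 38691)/(0 - 17877) = -2755/(-17877) = -2755*(-1/17877) = 2755/17877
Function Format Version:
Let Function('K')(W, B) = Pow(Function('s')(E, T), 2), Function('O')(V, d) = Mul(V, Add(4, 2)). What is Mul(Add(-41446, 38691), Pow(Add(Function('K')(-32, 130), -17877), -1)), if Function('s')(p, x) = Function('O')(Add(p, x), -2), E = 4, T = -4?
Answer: Rational(2755, 17877) ≈ 0.15411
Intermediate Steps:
Function('O')(V, d) = Mul(6, V) (Function('O')(V, d) = Mul(V, 6) = Mul(6, V))
Function('s')(p, x) = Add(Mul(6, p), Mul(6, x)) (Function('s')(p, x) = Mul(6, Add(p, x)) = Add(Mul(6, p), Mul(6, x)))
Function('K')(W, B) = 0 (Function('K')(W, B) = Pow(Add(Mul(6, 4), Mul(6, -4)), 2) = Pow(Add(24, -24), 2) = Pow(0, 2) = 0)
Mul(Add(-41446, 38691), Pow(Add(Function('K')(-32, 130), -17877), -1)) = Mul(Add(-41446, 38691), Pow(Add(0, -17877), -1)) = Mul(-2755, Pow(-17877, -1)) = Mul(-2755, Rational(-1, 17877)) = Rational(2755, 17877)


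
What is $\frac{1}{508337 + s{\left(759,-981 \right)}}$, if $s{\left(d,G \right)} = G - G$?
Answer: $\frac{1}{508337} \approx 1.9672 \cdot 10^{-6}$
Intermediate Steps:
$s{\left(d,G \right)} = 0$
$\frac{1}{508337 + s{\left(759,-981 \right)}} = \frac{1}{508337 + 0} = \frac{1}{508337}$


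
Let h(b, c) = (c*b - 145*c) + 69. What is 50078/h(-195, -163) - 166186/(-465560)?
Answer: 2323986331/1845247060 ≈ 1.2594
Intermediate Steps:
h(b, c) = 69 - 145*c + b*c (h(b, c) = (b*c - 145*c) + 69 = (-145*c + b*c) + 69 = 69 - 145*c + b*c)
50078/h(-195, -163) - 166186/(-465560) = 50078/(69 - 145*(-163) - 195*(-163)) - 166186/(-465560) = 50078/(69 + 23635 + 31785) - 166186*(-1/465560) = 50078/55489 + 83093/232780 = 50078*(1/55489) + 83093/232780 = 7154/7927 + 83093/232780 = 2323986331/1845247060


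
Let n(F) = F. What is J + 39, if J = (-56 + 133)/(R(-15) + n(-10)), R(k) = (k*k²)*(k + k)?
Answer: 3948437/101240 ≈ 39.001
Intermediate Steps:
R(k) = 2*k⁴ (R(k) = k³*(2*k) = 2*k⁴)
J = 77/101240 (J = (-56 + 133)/(2*(-15)⁴ - 10) = 77/(2*50625 - 10) = 77/(101250 - 10) = 77/101240 ≈ 0.00076057)
J + 39 = 77/101240 + 39 = 3948437/101240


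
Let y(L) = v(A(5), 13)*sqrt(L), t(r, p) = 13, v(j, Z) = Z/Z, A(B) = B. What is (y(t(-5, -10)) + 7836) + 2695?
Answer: 10531 + sqrt(13) ≈ 10535.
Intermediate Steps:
v(j, Z) = 1
y(L) = sqrt(L) (y(L) = 1*sqrt(L) = sqrt(L))
(y(t(-5, -10)) + 7836) + 2695 = (sqrt(13) + 7836) + 2695 = (7836 + sqrt(13)) + 2695 = 10531 + sqrt(13)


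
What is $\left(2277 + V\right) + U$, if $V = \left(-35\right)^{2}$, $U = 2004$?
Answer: $5506$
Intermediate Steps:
$V = 1225$
$\left(2277 + V\right) + U = \left(2277 + 1225\right) + 2004 = 3502 + 2004 = 5506$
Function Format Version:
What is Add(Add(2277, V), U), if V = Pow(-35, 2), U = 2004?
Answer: 5506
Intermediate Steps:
V = 1225
Add(Add(2277, V), U) = Add(Add(2277, 1225), 2004) = Add(3502, 2004) = 5506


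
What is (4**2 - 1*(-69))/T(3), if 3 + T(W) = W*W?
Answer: 85/6 ≈ 14.167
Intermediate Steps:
T(W) = -3 + W**2 (T(W) = -3 + W*W = -3 + W**2)
(4**2 - 1*(-69))/T(3) = (4**2 - 1*(-69))/(-3 + 3**2) = (16 + 69)/(-3 + 9) = 85/6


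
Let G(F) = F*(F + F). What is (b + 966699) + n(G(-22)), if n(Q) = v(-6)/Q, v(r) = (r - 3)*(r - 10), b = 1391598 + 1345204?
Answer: 448123639/121 ≈ 3.7035e+6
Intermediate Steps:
G(F) = 2*F² (G(F) = F*(2*F) = 2*F²)
b = 2736802
v(r) = (-10 + r)*(-3 + r) (v(r) = (-3 + r)*(-10 + r) = (-10 + r)*(-3 + r))
n(Q) = 144/Q (n(Q) = (30 + (-6)² - 13*(-6))/Q = (30 + 36 + 78)/Q = 144/Q)
(b + 966699) + n(G(-22)) = (2736802 + 966699) + 144/((2*(-22)²)) = 3703501 + 144/((2*484)) = 3703501 + 144/968 = 3703501 + 144*(1/968) = 3703501 + 18/121 = 448123639/121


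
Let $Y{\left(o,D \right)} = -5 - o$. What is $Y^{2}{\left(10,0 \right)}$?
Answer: $225$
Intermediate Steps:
$Y^{2}{\left(10,0 \right)} = \left(-5 - 10\right)^{2} = \left(-15\right)^{2} = 225$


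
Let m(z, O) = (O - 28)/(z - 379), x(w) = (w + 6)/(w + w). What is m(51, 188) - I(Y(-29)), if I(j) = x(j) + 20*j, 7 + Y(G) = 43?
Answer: -354767/492 ≈ -721.07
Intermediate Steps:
x(w) = (6 + w)/(2*w) (x(w) = (6 + w)/((2*w)) = (6 + w)*(1/(2*w)) = (6 + w)/(2*w))
Y(G) = 36 (Y(G) = -7 + 43 = 36)
m(z, O) = (-28 + O)/(-379 + z)
I(j) = 20*j + (6 + j)/(2*j) (I(j) = (6 + j)/(2*j) + 20*j = 20*j + (6 + j)/(2*j))
m(51, 188) - I(Y(-29)) = (-28 + 188)/(-379 + 51) - (½ + 3/36 + 20*36) = 160/(-328) - (½ + 3*(1/36) + 720) = -1/328*160 - (½ + 1/12 + 720) = -20/41 - 1*8647/12 = -20/41 - 8647/12 = -354767/492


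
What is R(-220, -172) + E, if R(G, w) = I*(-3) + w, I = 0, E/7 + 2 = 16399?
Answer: 114607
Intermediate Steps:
E = 114779 (E = -14 + 7*16399 = -14 + 114793 = 114779)
R(G, w) = w (R(G, w) = 0*(-3) + w = 0 + w = w)
R(-220, -172) + E = -172 + 114779 = 114607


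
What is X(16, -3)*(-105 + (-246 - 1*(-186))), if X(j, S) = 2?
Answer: -330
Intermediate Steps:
X(16, -3)*(-105 + (-246 - 1*(-186))) = 2*(-105 + (-246 - 1*(-186))) = 2*(-105 + (-246 + 186)) = 2*(-105 - 60) = 2*(-165) = -330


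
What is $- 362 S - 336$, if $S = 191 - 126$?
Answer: $-23866$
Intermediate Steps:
$S = 65$
$- 362 S - 336 = \left(-362\right) 65 - 336 = -23530 - 336 = -23866$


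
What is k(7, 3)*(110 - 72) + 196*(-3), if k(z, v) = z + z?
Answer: -56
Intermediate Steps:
k(z, v) = 2*z
k(7, 3)*(110 - 72) + 196*(-3) = (2*7)*(110 - 72) + 196*(-3) = 14*38 - 588 = 532 - 588 = -56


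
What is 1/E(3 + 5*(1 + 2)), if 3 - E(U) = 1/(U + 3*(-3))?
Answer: 9/26 ≈ 0.34615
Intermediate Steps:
E(U) = 3 - 1/(-9 + U) (E(U) = 3 - 1/(U + 3*(-3)) = 3 - 1/(U - 9) = 3 - 1/(-9 + U))
1/E(3 + 5*(1 + 2)) = 1/((-28 + 3*(3 + 5*(1 + 2)))/(-9 + (3 + 5*(1 + 2)))) = 1/((-28 + 3*(3 + 5*3))/(-9 + (3 + 5*3))) = 1/((-28 + 3*(3 + 15))/(-9 + (3 + 15))) = 1/((-28 + 3*18)/(-9 + 18)) = 1/((-28 + 54)/9) = 1/((⅑)*26) = 1/(26/9) = 9/26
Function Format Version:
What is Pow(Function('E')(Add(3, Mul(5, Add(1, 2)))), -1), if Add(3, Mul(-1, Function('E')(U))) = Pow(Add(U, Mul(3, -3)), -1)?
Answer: Rational(9, 26) ≈ 0.34615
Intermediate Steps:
Function('E')(U) = Add(3, Mul(-1, Pow(Add(-9, U), -1))) (Function('E')(U) = Add(3, Mul(-1, Pow(Add(U, Mul(3, -3)), -1))) = Add(3, Mul(-1, Pow(Add(U, -9), -1))) = Add(3, Mul(-1, Pow(Add(-9, U), -1))))
Pow(Function('E')(Add(3, Mul(5, Add(1, 2)))), -1) = Pow(Mul(Pow(Add(-9, Add(3, Mul(5, Add(1, 2)))), -1), Add(-28, Mul(3, Add(3, Mul(5, Add(1, 2)))))), -1) = Pow(Mul(Pow(Add(-9, Add(3, Mul(5, 3))), -1), Add(-28, Mul(3, Add(3, Mul(5, 3))))), -1) = Pow(Mul(Pow(Add(-9, Add(3, 15)), -1), Add(-28, Mul(3, Add(3, 15)))), -1) = Pow(Mul(Pow(Add(-9, 18), -1), Add(-28, Mul(3, 18))), -1) = Pow(Mul(Pow(9, -1), Add(-28, 54)), -1) = Pow(Mul(Rational(1, 9), 26), -1) = Pow(Rational(26, 9), -1) = Rational(9, 26)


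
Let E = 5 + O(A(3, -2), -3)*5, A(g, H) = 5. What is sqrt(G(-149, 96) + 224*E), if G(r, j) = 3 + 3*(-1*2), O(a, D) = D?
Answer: I*sqrt(2243) ≈ 47.36*I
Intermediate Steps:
E = -10 (E = 5 - 3*5 = 5 - 15 = -10)
G(r, j) = -3 (G(r, j) = 3 + 3*(-2) = 3 - 6 = -3)
sqrt(G(-149, 96) + 224*E) = sqrt(-3 + 224*(-10)) = sqrt(-3 - 2240) = sqrt(-2243) = I*sqrt(2243)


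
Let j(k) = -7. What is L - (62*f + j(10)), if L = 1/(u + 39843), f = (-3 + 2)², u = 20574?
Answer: -3322934/60417 ≈ -55.000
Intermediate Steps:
f = 1 (f = (-1)² = 1)
L = 1/60417 (L = 1/(20574 + 39843) = 1/60417 ≈ 1.6552e-5)
L - (62*f + j(10)) = 1/60417 - (62*1 - 7) = 1/60417 - (62 - 7) = 1/60417 - 1*55 = 1/60417 - 55 = -3322934/60417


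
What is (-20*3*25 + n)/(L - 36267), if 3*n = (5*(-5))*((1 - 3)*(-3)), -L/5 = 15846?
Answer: 1550/115497 ≈ 0.013420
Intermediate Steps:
L = -79230 (L = -5*15846 = -79230)
n = -50 (n = ((5*(-5))*((1 - 3)*(-3)))/3 = (-(-50)*(-3))/3 = (-25*6)/3 = (1/3)*(-150) = -50)
(-20*3*25 + n)/(L - 36267) = (-20*3*25 - 50)/(-79230 - 36267) = (-60*25 - 50)/(-115497) = (-1500 - 50)*(-1/115497) = -1550*(-1/115497) = 1550/115497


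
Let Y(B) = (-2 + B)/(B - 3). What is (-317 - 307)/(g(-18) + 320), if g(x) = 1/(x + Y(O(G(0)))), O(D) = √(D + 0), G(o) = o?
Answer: -32448/16637 ≈ -1.9504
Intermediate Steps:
O(D) = √D
Y(B) = (-2 + B)/(-3 + B)
g(x) = 1/(⅔ + x) (g(x) = 1/(x + (-2 + √0)/(-3 + √0)) = 1/(x + (-2 + 0)/(-3 + 0)) = 1/(x - 2/(-3)) = 1/(x - ⅓*(-2)) = 1/(x + ⅔) = 1/(⅔ + x))
(-317 - 307)/(g(-18) + 320) = (-317 - 307)/(3/(2 + 3*(-18)) + 320) = -624/(3/(2 - 54) + 320) = -624/(3/(-52) + 320) = -624/(3*(-1/52) + 320) = -624/(-3/52 + 320) = -624/16637/52 = -624*52/16637 = -32448/16637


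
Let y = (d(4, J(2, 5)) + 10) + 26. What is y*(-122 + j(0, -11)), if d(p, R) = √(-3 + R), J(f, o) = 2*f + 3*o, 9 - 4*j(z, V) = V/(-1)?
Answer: -4900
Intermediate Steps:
j(z, V) = 9/4 + V/4 (j(z, V) = 9/4 - V/(4*(-1)) = 9/4 - V*(-1)/4 = 9/4 - (-1)*V/4 = 9/4 + V/4)
y = 40 (y = (√(-3 + (2*2 + 3*5)) + 10) + 26 = (√(-3 + (4 + 15)) + 10) + 26 = (√(-3 + 19) + 10) + 26 = (√16 + 10) + 26 = (4 + 10) + 26 = 14 + 26 = 40)
y*(-122 + j(0, -11)) = 40*(-122 + (9/4 + (¼)*(-11))) = 40*(-122 + (9/4 - 11/4)) = 40*(-122 - ½) = 40*(-245/2) = -4900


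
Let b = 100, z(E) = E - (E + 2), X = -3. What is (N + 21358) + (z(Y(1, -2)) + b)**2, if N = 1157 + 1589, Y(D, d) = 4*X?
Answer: 33708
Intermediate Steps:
Y(D, d) = -12 (Y(D, d) = 4*(-3) = -12)
z(E) = -2 (z(E) = E - (2 + E) = E + (-2 - E) = -2)
N = 2746
(N + 21358) + (z(Y(1, -2)) + b)**2 = (2746 + 21358) + (-2 + 100)**2 = 24104 + 98**2 = 24104 + 9604 = 33708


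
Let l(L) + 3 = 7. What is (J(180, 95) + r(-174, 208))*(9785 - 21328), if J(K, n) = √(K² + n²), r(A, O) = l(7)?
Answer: -46172 - 57715*√1657 ≈ -2.3955e+6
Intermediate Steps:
l(L) = 4 (l(L) = -3 + 7 = 4)
r(A, O) = 4
(J(180, 95) + r(-174, 208))*(9785 - 21328) = (√(180² + 95²) + 4)*(9785 - 21328) = (√(32400 + 9025) + 4)*(-11543) = (√41425 + 4)*(-11543) = (5*√1657 + 4)*(-11543) = (4 + 5*√1657)*(-11543) = -46172 - 57715*√1657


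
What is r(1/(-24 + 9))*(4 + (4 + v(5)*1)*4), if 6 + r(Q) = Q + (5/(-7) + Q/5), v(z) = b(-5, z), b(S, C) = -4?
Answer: -4756/175 ≈ -27.177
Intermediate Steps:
v(z) = -4
r(Q) = -47/7 + 6*Q/5 (r(Q) = -6 + (Q + (5/(-7) + Q/5)) = -6 + (Q + (5*(-⅐) + Q*(⅕))) = -6 + (Q + (-5/7 + Q/5)) = -6 + (-5/7 + 6*Q/5) = -47/7 + 6*Q/5)
r(1/(-24 + 9))*(4 + (4 + v(5)*1)*4) = (-47/7 + 6/(5*(-24 + 9)))*(4 + (4 - 4*1)*4) = (-47/7 + (6/5)/(-15))*(4 + (4 - 4)*4) = (-47/7 + (6/5)*(-1/15))*(4 + 0*4) = (-47/7 - 2/25)*(4 + 0) = -1189/175*4 = -4756/175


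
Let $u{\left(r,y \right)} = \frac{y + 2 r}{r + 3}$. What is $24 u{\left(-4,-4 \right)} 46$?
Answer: $13248$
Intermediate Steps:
$u{\left(r,y \right)} = \frac{y + 2 r}{3 + r}$
$24 u{\left(-4,-4 \right)} 46 = 24 \frac{-4 + 2 \left(-4\right)}{3 - 4} \cdot 46 = 24 \frac{-4 - 8}{-1} \cdot 46 = 24 \left(\left(-1\right) \left(-12\right)\right) 46 = 24 \cdot 12 \cdot 46 = 288 \cdot 46 = 13248$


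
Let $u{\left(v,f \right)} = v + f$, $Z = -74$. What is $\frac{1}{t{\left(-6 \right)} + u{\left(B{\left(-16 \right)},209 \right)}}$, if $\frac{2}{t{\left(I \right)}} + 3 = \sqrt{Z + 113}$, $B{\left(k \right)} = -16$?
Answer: $\frac{2898}{559891} - \frac{\sqrt{39}}{559891} \approx 0.0051649$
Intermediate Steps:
$u{\left(v,f \right)} = f + v$
$t{\left(I \right)} = \frac{2}{-3 + \sqrt{39}}$ ($t{\left(I \right)} = \frac{2}{-3 + \sqrt{-74 + 113}} = \frac{2}{-3 + \sqrt{39}}$)
$\frac{1}{t{\left(-6 \right)} + u{\left(B{\left(-16 \right)},209 \right)}} = \frac{1}{\left(\frac{1}{5} + \frac{\sqrt{39}}{15}\right) + \left(209 - 16\right)} = \frac{1}{\left(\frac{1}{5} + \frac{\sqrt{39}}{15}\right) + 193} = \frac{1}{\frac{966}{5} + \frac{\sqrt{39}}{15}}$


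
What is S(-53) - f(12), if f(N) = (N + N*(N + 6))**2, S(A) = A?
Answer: -52037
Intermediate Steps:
f(N) = (N + N*(6 + N))**2
S(-53) - f(12) = -53 - 12**2*(7 + 12)**2 = -53 - 144*19**2 = -53 - 144*361 = -53 - 1*51984 = -53 - 51984 = -52037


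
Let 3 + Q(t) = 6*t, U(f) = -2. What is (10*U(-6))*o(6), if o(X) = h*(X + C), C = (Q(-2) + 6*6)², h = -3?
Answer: 26820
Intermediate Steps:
Q(t) = -3 + 6*t
C = 441 (C = ((-3 + 6*(-2)) + 6*6)² = ((-3 - 12) + 36)² = (-15 + 36)² = 21² = 441)
o(X) = -1323 - 3*X (o(X) = -3*(X + 441) = -3*(441 + X) = -1323 - 3*X)
(10*U(-6))*o(6) = (10*(-2))*(-1323 - 3*6) = -20*(-1323 - 18) = -20*(-1341) = 26820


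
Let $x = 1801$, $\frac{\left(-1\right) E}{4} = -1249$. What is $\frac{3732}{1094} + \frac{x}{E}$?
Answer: $\frac{10307683}{2732812} \approx 3.7718$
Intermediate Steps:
$E = 4996$ ($E = \left(-4\right) \left(-1249\right) = 4996$)
$\frac{3732}{1094} + \frac{x}{E} = \frac{3732}{1094} + \frac{1801}{4996} = 3732 \cdot \frac{1}{1094} + 1801 \cdot \frac{1}{4996} = \frac{1866}{547} + \frac{1801}{4996} = \frac{10307683}{2732812}$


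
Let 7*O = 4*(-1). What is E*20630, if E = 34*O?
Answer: -2805680/7 ≈ -4.0081e+5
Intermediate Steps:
O = -4/7 (O = (4*(-1))/7 = (⅐)*(-4) = -4/7 ≈ -0.57143)
E = -136/7 (E = 34*(-4/7) = -136/7 ≈ -19.429)
E*20630 = -136/7*20630 = -2805680/7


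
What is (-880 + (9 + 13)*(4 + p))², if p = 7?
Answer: 407044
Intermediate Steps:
(-880 + (9 + 13)*(4 + p))² = (-880 + (9 + 13)*(4 + 7))² = (-880 + 22*11)² = (-880 + 242)² = (-638)² = 407044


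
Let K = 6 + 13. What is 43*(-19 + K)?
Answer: 0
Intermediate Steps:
K = 19
43*(-19 + K) = 43*(-19 + 19) = 43*0 = 0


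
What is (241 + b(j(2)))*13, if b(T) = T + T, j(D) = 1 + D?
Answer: 3211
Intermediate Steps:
b(T) = 2*T
(241 + b(j(2)))*13 = (241 + 2*(1 + 2))*13 = (241 + 2*3)*13 = (241 + 6)*13 = 247*13 = 3211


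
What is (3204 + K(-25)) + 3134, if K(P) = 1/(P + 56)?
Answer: 196479/31 ≈ 6338.0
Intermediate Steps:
K(P) = 1/(56 + P)
(3204 + K(-25)) + 3134 = (3204 + 1/(56 - 25)) + 3134 = (3204 + 1/31) + 3134 = 99325/31 + 3134 = 196479/31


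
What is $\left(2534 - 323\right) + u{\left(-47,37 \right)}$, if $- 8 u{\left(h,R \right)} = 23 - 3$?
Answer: $\frac{4417}{2} \approx 2208.5$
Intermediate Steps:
$u{\left(h,R \right)} = - \frac{5}{2}$ ($u{\left(h,R \right)} = - \frac{23 - 3}{8} = \left(- \frac{1}{8}\right) 20 = - \frac{5}{2}$)
$\left(2534 - 323\right) + u{\left(-47,37 \right)} = \left(2534 - 323\right) - \frac{5}{2} = 2211 - \frac{5}{2} = \frac{4417}{2}$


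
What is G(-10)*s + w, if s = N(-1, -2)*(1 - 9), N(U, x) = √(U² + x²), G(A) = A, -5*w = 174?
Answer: -174/5 + 80*√5 ≈ 144.09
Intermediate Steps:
w = -174/5 (w = -⅕*174 = -174/5 ≈ -34.800)
s = -8*√5 (s = √((-1)² + (-2)²)*(1 - 9) = √(1 + 4)*(-8) = √5*(-8) = -8*√5 ≈ -17.889)
G(-10)*s + w = -(-80)*√5 - 174/5 = 80*√5 - 174/5 = -174/5 + 80*√5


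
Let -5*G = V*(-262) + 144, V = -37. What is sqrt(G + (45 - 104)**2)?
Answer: sqrt(37835)/5 ≈ 38.902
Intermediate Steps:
G = -9838/5 (G = -(-37*(-262) + 144)/5 = -(9694 + 144)/5 = -1/5*9838 = -9838/5 ≈ -1967.6)
sqrt(G + (45 - 104)**2) = sqrt(-9838/5 + (45 - 104)**2) = sqrt(-9838/5 + (-59)**2) = sqrt(-9838/5 + 3481) = sqrt(7567/5) = sqrt(37835)/5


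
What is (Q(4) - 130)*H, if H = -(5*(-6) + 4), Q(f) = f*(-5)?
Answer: -3900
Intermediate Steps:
Q(f) = -5*f
H = 26 (H = -(-30 + 4) = -1*(-26) = 26)
(Q(4) - 130)*H = (-5*4 - 130)*26 = (-20 - 130)*26 = -150*26 = -3900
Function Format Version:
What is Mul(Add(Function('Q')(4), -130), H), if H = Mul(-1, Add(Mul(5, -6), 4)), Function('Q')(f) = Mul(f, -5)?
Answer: -3900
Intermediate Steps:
Function('Q')(f) = Mul(-5, f)
H = 26 (H = Mul(-1, Add(-30, 4)) = Mul(-1, -26) = 26)
Mul(Add(Function('Q')(4), -130), H) = Mul(Add(Mul(-5, 4), -130), 26) = Mul(Add(-20, -130), 26) = Mul(-150, 26) = -3900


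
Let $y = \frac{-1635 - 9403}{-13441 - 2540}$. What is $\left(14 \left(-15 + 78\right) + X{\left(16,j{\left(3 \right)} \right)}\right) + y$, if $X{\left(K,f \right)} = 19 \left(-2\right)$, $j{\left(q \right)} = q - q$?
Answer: $\frac{13499002}{15981} \approx 844.69$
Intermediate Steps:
$j{\left(q \right)} = 0$
$X{\left(K,f \right)} = -38$
$y = \frac{11038}{15981}$ ($y = - \frac{11038}{-15981} = \left(-11038\right) \left(- \frac{1}{15981}\right) = \frac{11038}{15981} \approx 0.69069$)
$\left(14 \left(-15 + 78\right) + X{\left(16,j{\left(3 \right)} \right)}\right) + y = \left(14 \left(-15 + 78\right) - 38\right) + \frac{11038}{15981} = \left(14 \cdot 63 - 38\right) + \frac{11038}{15981} = \left(882 - 38\right) + \frac{11038}{15981} = 844 + \frac{11038}{15981} = \frac{13499002}{15981}$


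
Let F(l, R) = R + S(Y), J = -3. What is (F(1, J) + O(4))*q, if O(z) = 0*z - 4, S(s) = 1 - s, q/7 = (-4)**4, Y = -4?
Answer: -3584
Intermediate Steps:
q = 1792 (q = 7*(-4)**4 = 7*256 = 1792)
F(l, R) = 5 + R (F(l, R) = R + (1 - 1*(-4)) = R + (1 + 4) = R + 5 = 5 + R)
O(z) = -4 (O(z) = 0 - 4 = -4)
(F(1, J) + O(4))*q = ((5 - 3) - 4)*1792 = (2 - 4)*1792 = -2*1792 = -3584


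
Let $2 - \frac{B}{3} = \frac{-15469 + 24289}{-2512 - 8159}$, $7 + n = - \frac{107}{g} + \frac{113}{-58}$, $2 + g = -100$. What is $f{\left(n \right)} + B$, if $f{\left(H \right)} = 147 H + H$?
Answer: $- \frac{6105742190}{5260803} \approx -1160.6$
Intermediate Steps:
$g = -102$ ($g = -2 - 100 = -102$)
$n = - \frac{11683}{1479}$ ($n = -7 + \left(- \frac{107}{-102} + \frac{113}{-58}\right) = -7 + \left(\left(-107\right) \left(- \frac{1}{102}\right) + 113 \left(- \frac{1}{58}\right)\right) = -7 + \left(\frac{107}{102} - \frac{113}{58}\right) = -7 - \frac{1330}{1479} = - \frac{11683}{1479} \approx -7.8993$)
$f{\left(H \right)} = 148 H$
$B = \frac{30162}{3557}$ ($B = 6 - 3 \frac{-15469 + 24289}{-2512 - 8159} = 6 - 3 \frac{8820}{-2512 - 8159} = 6 - 3 \frac{8820}{-10671} = 6 - 3 \cdot 8820 \left(- \frac{1}{10671}\right) = 6 - - \frac{8820}{3557} = 6 + \frac{8820}{3557} = \frac{30162}{3557} \approx 8.4796$)
$f{\left(n \right)} + B = 148 \left(- \frac{11683}{1479}\right) + \frac{30162}{3557} = - \frac{1729084}{1479} + \frac{30162}{3557} = - \frac{6105742190}{5260803}$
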